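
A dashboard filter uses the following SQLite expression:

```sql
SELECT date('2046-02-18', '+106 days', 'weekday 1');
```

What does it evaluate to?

Applying '+106 days' to 2046-02-18: counting 106 days forward gives 2046-06-04.
`weekday 1` advances to the next Monday; 2046-06-04 is already a Monday, so it stays at 2046-06-04.

2046-06-04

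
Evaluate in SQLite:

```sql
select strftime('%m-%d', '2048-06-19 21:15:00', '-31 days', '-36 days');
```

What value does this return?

04-13

First apply '-31 days', '-36 days': 2048-06-19 21:15:00 → 2048-04-13 21:15:00.
`%m-%d` extracts the month-day: 04-13.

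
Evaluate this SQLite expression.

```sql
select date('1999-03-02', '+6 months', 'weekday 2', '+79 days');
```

Adding +6 months to 1999-03-02 gives 1999-09-02.
`weekday 2` advances to the next Tuesday; 1999-09-02 is a Thursday, so it moves forward to 1999-09-07.
Applying '+79 days' to 1999-09-07: counting 79 days forward gives 1999-11-25.

1999-11-25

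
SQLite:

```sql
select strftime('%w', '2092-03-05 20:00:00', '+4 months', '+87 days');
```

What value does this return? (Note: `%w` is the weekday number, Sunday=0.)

2

First apply '+4 months', '+87 days': 2092-03-05 20:00:00 → 2092-09-30 20:00:00.
2092-09-30 is a Tuesday; with Sunday=0 that is 2.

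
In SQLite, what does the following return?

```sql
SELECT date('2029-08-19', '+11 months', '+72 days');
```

Adding +11 months to 2029-08-19 gives 2030-07-19.
Applying '+72 days' to 2030-07-19: counting 72 days forward gives 2030-09-29.

2030-09-29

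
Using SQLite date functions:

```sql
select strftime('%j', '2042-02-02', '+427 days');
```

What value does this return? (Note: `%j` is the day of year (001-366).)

First apply '+427 days': 2042-02-02 → 2043-04-05.
Day-of-year for 2043-04-05: days since 2043-01-01 inclusive = 95, zero-padded to 095.

095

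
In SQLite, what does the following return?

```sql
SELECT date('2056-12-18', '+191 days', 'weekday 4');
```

Applying '+191 days' to 2056-12-18: counting 191 days forward gives 2057-06-27.
`weekday 4` advances to the next Thursday; 2057-06-27 is a Wednesday, so it moves forward to 2057-06-28.

2057-06-28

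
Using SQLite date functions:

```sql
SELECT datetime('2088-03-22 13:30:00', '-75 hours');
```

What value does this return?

-75 hours from 2088-03-22 13:30:00 is 2088-03-19 10:30:00 (crosses midnight).

2088-03-19 10:30:00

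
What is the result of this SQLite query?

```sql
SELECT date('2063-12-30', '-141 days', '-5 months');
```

2063-03-11

Applying '-141 days' to 2063-12-30: counting 141 days back gives 2063-08-11.
Adding -5 months to 2063-08-11 gives 2063-03-11.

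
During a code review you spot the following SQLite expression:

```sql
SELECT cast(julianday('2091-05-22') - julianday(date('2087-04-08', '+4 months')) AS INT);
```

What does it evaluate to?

1383

Adding +4 months to 2087-04-08 gives 2087-08-08.
23 days remain in August 2087 after the 8th (31 − 8).
Full months from September 2087 through April 2091 contribute their day counts.
Then 22 days into May 2091.
Total: 23 + 30 + 31 + 30 + 31 + 31 + 29 + 31 + 30 + 31 + 30 + 31 + 31 + 30 + 31 + 30 + 31 + 31 + 28 + 31 + 30 + 31 + 30 + 31 + 31 + 30 + 31 + 30 + 31 + 31 + 28 + 31 + 30 + 31 + 30 + 31 + 31 + 30 + 31 + 30 + 31 + 31 + 28 + 31 + 30 + 22 = 1383.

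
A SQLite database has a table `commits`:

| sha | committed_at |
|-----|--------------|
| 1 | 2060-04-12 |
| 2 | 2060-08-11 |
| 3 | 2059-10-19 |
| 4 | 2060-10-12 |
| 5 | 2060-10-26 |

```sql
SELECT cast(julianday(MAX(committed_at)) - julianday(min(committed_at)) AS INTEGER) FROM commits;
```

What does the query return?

373

MIN = 2059-10-19, MAX = 2060-10-26.
12 days remain in October 2059 after the 19th (31 − 19).
Full months from November 2059 through September 2060 contribute their day counts.
Then 26 days into October 2060.
Total: 12 + 30 + 31 + 31 + 29 + 31 + 30 + 31 + 30 + 31 + 31 + 30 + 26 = 373.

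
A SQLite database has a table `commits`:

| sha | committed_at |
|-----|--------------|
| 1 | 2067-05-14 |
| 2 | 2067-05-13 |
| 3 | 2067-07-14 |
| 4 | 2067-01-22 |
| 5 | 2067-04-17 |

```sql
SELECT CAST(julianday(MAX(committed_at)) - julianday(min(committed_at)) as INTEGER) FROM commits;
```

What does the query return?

173

MIN = 2067-01-22, MAX = 2067-07-14.
9 days remain in January 2067 after the 22nd (31 − 22).
February 2067: 28 days.
March 2067: 31 days.
April 2067: 30 days.
May 2067: 31 days.
June 2067: 30 days.
Then 14 days into July 2067.
Total: 9 + 28 + 31 + 30 + 31 + 30 + 14 = 173.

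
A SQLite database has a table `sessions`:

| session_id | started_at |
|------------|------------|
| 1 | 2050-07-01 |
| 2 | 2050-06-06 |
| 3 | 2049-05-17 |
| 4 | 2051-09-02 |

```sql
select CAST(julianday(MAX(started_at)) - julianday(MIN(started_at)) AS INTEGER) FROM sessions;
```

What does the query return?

MIN = 2049-05-17, MAX = 2051-09-02.
14 days remain in May 2049 after the 17th (31 − 17).
Full months from June 2049 through August 2051 contribute their day counts.
Then 2 days into September 2051.
Total: 14 + 30 + 31 + 31 + 30 + 31 + 30 + 31 + 31 + 28 + 31 + 30 + 31 + 30 + 31 + 31 + 30 + 31 + 30 + 31 + 31 + 28 + 31 + 30 + 31 + 30 + 31 + 31 + 2 = 838.

838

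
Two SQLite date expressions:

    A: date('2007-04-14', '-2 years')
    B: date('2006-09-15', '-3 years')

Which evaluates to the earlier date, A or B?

A = 2005-04-14.
B = 2003-09-15.
B is earlier.

B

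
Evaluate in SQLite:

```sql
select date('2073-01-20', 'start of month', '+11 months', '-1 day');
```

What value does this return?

2073-11-30

`start of month` rewinds 2073-01-20 to 2073-01-01.
Adding +11 months to 2073-01-01 gives 2073-12-01.
Going back 1 day from 2073-12-01 reaches 2073-11-30 (last day of November, 30 days).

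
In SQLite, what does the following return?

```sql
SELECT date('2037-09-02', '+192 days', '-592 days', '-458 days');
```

Applying '+192 days' to 2037-09-02: counting 192 days forward gives 2038-03-13.
Applying '-592 days' to 2038-03-13: counting 592 days back gives 2036-07-29.
Applying '-458 days' to 2036-07-29: counting 458 days back gives 2035-04-28.

2035-04-28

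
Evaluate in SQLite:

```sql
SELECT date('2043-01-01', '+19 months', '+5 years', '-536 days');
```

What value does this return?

Adding +19 months to 2043-01-01 gives 2044-08-01.
Adding +5 years to 2044-08-01 gives 2049-08-01.
Applying '-536 days' to 2049-08-01: counting 536 days back gives 2048-02-12.

2048-02-12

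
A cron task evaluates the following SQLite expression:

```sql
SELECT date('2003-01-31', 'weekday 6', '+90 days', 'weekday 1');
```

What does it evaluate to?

`weekday 6` advances to the next Saturday; 2003-01-31 is a Friday, so it moves forward to 2003-02-01.
Applying '+90 days' to 2003-02-01: counting 90 days forward gives 2003-05-02.
`weekday 1` advances to the next Monday; 2003-05-02 is a Friday, so it moves forward to 2003-05-05.

2003-05-05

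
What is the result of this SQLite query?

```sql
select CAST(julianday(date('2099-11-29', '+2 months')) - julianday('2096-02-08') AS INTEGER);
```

1451

Adding +2 months to 2099-11-29 gives 2100-01-29.
21 days remain in February 2096 after the 8th (29 − 8).
Full months from March 2096 through December 2099 contribute their day counts.
Then 29 days into January 2100.
Total: 21 + 31 + 30 + 31 + 30 + 31 + 31 + 30 + 31 + 30 + 31 + 31 + 28 + 31 + 30 + 31 + 30 + 31 + 31 + 30 + 31 + 30 + 31 + 31 + 28 + 31 + 30 + 31 + 30 + 31 + 31 + 30 + 31 + 30 + 31 + 31 + 28 + 31 + 30 + 31 + 30 + 31 + 31 + 30 + 31 + 30 + 31 + 29 = 1451.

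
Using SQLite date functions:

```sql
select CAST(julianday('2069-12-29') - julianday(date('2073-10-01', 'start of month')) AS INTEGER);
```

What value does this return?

-1372

`start of month` rewinds 2073-10-01 to 2073-10-01.
2 days remain in December 2069 after the 29th (31 − 29).
Full months from January 2070 through September 2073 contribute their day counts.
Then 1 day into October 2073.
Total: 2 + 31 + 28 + 31 + 30 + 31 + 30 + 31 + 31 + 30 + 31 + 30 + 31 + 31 + 28 + 31 + 30 + 31 + 30 + 31 + 31 + 30 + 31 + 30 + 31 + 31 + 29 + 31 + 30 + 31 + 30 + 31 + 31 + 30 + 31 + 30 + 31 + 31 + 28 + 31 + 30 + 31 + 30 + 31 + 31 + 30 + 1 = 1372.
The subtraction is earlier − later, so the result is −1372 → -1372.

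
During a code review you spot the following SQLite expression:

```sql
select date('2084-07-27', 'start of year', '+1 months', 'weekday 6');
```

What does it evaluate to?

`start of year` rewinds 2084-07-27 to 2084-01-01.
Adding +1 month to 2084-01-01 gives 2084-02-01.
`weekday 6` advances to the next Saturday; 2084-02-01 is a Tuesday, so it moves forward to 2084-02-05.

2084-02-05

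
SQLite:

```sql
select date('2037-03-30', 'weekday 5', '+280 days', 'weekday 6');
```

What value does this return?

`weekday 5` advances to the next Friday; 2037-03-30 is a Monday, so it moves forward to 2037-04-03.
Applying '+280 days' to 2037-04-03: counting 280 days forward gives 2038-01-08.
`weekday 6` advances to the next Saturday; 2038-01-08 is a Friday, so it moves forward to 2038-01-09.

2038-01-09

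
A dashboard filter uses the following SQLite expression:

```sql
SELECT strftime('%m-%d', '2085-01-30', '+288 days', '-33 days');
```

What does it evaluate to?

First apply '+288 days', '-33 days': 2085-01-30 → 2085-10-12.
`%m-%d` extracts the month-day: 10-12.

10-12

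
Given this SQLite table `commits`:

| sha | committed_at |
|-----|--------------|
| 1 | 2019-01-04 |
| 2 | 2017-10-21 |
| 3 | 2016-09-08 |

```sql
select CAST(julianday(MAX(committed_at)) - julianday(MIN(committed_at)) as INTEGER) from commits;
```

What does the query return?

848

MIN = 2016-09-08, MAX = 2019-01-04.
22 days remain in September 2016 after the 8th (30 − 8).
Full months from October 2016 through December 2018 contribute their day counts.
Then 4 days into January 2019.
Total: 22 + 31 + 30 + 31 + 31 + 28 + 31 + 30 + 31 + 30 + 31 + 31 + 30 + 31 + 30 + 31 + 31 + 28 + 31 + 30 + 31 + 30 + 31 + 31 + 30 + 31 + 30 + 31 + 4 = 848.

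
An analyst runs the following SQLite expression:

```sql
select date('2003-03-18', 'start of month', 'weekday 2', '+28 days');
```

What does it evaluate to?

`start of month` rewinds 2003-03-18 to 2003-03-01.
`weekday 2` advances to the next Tuesday; 2003-03-01 is a Saturday, so it moves forward to 2003-03-04.
March 2003 has 31 days; 27 remain after the 4th, so 28 days reach 2003-04-01.

2003-04-01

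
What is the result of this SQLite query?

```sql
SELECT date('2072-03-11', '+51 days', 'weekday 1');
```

2072-05-02

Applying '+51 days' to 2072-03-11: counting 51 days forward gives 2072-05-01.
`weekday 1` advances to the next Monday; 2072-05-01 is a Sunday, so it moves forward to 2072-05-02.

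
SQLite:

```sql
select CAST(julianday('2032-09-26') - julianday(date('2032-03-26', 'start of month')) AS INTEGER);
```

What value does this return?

209

`start of month` rewinds 2032-03-26 to 2032-03-01.
30 days remain in March 2032 after the 1st (31 − 1).
April 2032: 30 days.
May 2032: 31 days.
June 2032: 30 days.
July 2032: 31 days.
August 2032: 31 days.
Then 26 days into September 2032.
Total: 30 + 30 + 31 + 30 + 31 + 31 + 26 = 209.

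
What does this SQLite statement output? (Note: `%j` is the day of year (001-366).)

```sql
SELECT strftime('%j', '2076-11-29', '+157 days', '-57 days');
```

068

First apply '+157 days', '-57 days': 2076-11-29 → 2077-03-09.
Day-of-year for 2077-03-09: days since 2077-01-01 inclusive = 68, zero-padded to 068.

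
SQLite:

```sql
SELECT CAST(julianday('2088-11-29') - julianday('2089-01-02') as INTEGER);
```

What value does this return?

-34

1 day remains in November 2088 after the 29th (30 − 29).
December 2088: 31 days.
Then 2 days into January 2089.
Total: 1 + 31 + 2 = 34.
The subtraction is earlier − later, so the result is −34 → -34.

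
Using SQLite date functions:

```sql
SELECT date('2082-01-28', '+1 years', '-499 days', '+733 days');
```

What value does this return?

Adding +1 year to 2082-01-28 gives 2083-01-28.
Applying '-499 days' to 2083-01-28: counting 499 days back gives 2081-09-16.
Applying '+733 days' to 2081-09-16: counting 733 days forward gives 2083-09-19.

2083-09-19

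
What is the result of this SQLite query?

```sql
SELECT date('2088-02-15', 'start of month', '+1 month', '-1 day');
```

2088-02-29

`start of month` rewinds 2088-02-15 to 2088-02-01.
Adding +1 month to 2088-02-01 gives 2088-03-01.
Going back 1 day from 2088-03-01 reaches 2088-02-29 (last day of February, 29 days).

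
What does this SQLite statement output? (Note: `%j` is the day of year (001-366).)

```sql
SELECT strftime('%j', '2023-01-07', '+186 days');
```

First apply '+186 days': 2023-01-07 → 2023-07-12.
Day-of-year for 2023-07-12: days since 2023-01-01 inclusive = 193, zero-padded to 193.

193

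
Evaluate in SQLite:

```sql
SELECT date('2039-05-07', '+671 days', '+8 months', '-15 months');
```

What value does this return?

Applying '+671 days' to 2039-05-07: counting 671 days forward gives 2041-03-08.
Adding +8 months to 2041-03-08 gives 2041-11-08.
Adding -15 months to 2041-11-08 gives 2040-08-08.

2040-08-08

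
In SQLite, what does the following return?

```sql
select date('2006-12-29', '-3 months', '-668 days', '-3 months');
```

2004-08-30

Adding -3 months to 2006-12-29 gives 2006-09-29.
Applying '-668 days' to 2006-09-29: counting 668 days back gives 2004-11-30.
Adding -3 months to 2004-11-30 gives 2004-08-30.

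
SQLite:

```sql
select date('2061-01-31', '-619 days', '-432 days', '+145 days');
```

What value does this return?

Applying '-619 days' to 2061-01-31: counting 619 days back gives 2059-05-23.
Applying '-432 days' to 2059-05-23: counting 432 days back gives 2058-03-17.
Applying '+145 days' to 2058-03-17: counting 145 days forward gives 2058-08-09.

2058-08-09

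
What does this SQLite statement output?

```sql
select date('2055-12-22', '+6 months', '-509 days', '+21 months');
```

Adding +6 months to 2055-12-22 gives 2056-06-22.
Applying '-509 days' to 2056-06-22: counting 509 days back gives 2055-01-30.
Adding +21 months to 2055-01-30 gives 2056-10-30.

2056-10-30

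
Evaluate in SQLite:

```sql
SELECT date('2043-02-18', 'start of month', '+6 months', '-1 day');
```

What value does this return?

`start of month` rewinds 2043-02-18 to 2043-02-01.
Adding +6 months to 2043-02-01 gives 2043-08-01.
Going back 1 day from 2043-08-01 reaches 2043-07-31 (last day of July, 31 days).

2043-07-31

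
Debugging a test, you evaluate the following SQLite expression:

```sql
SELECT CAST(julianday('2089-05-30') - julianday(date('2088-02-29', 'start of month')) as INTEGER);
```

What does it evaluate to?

484

`start of month` rewinds 2088-02-29 to 2088-02-01.
28 days remain in February 2088 after the 1st (29 − 1).
Full months from March 2088 through April 2089 contribute their day counts.
Then 30 days into May 2089.
Total: 28 + 31 + 30 + 31 + 30 + 31 + 31 + 30 + 31 + 30 + 31 + 31 + 28 + 31 + 30 + 30 = 484.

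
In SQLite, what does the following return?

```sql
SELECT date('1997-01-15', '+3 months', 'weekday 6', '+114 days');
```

Adding +3 months to 1997-01-15 gives 1997-04-15.
`weekday 6` advances to the next Saturday; 1997-04-15 is a Tuesday, so it moves forward to 1997-04-19.
Applying '+114 days' to 1997-04-19: counting 114 days forward gives 1997-08-11.

1997-08-11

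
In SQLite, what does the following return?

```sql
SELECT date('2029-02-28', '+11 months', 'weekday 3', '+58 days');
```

2030-03-29

Adding +11 months to 2029-02-28 gives 2030-01-28.
`weekday 3` advances to the next Wednesday; 2030-01-28 is a Monday, so it moves forward to 2030-01-30.
Applying '+58 days' to 2030-01-30: counting 58 days forward gives 2030-03-29.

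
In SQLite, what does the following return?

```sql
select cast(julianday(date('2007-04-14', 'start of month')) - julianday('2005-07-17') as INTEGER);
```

623

`start of month` rewinds 2007-04-14 to 2007-04-01.
14 days remain in July 2005 after the 17th (31 − 17).
Full months from August 2005 through March 2007 contribute their day counts.
Then 1 day into April 2007.
Total: 14 + 31 + 30 + 31 + 30 + 31 + 31 + 28 + 31 + 30 + 31 + 30 + 31 + 31 + 30 + 31 + 30 + 31 + 31 + 28 + 31 + 1 = 623.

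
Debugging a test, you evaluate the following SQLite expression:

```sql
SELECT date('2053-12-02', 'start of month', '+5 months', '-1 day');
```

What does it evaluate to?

2054-04-30

`start of month` rewinds 2053-12-02 to 2053-12-01.
Adding +5 months to 2053-12-01 gives 2054-05-01.
Going back 1 day from 2054-05-01 reaches 2054-04-30 (last day of April, 30 days).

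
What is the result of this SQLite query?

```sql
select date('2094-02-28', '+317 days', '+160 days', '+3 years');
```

2098-06-20

Applying '+317 days' to 2094-02-28: counting 317 days forward gives 2095-01-11.
Applying '+160 days' to 2095-01-11: counting 160 days forward gives 2095-06-20.
Adding +3 years to 2095-06-20 gives 2098-06-20.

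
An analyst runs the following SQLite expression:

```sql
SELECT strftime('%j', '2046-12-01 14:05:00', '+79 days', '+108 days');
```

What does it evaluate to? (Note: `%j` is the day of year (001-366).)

First apply '+79 days', '+108 days': 2046-12-01 14:05:00 → 2047-06-06 14:05:00.
Day-of-year for 2047-06-06: days since 2047-01-01 inclusive = 157, zero-padded to 157.

157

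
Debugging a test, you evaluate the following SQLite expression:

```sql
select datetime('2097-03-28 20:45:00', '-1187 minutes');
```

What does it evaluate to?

1187 minutes = 19h 47m; -1187 minutes from 2097-03-28 20:45:00 is 2097-03-28 00:58:00.

2097-03-28 00:58:00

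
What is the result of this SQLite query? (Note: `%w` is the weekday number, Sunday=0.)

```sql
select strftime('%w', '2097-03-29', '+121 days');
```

First apply '+121 days': 2097-03-29 → 2097-07-28.
2097-07-28 is a Sunday; with Sunday=0 that is 0.

0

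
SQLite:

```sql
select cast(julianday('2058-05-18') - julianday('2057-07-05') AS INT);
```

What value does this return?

26 days remain in July 2057 after the 5th (31 − 5).
Full months from August 2057 through April 2058 contribute their day counts.
Then 18 days into May 2058.
Total: 26 + 31 + 30 + 31 + 30 + 31 + 31 + 28 + 31 + 30 + 18 = 317.

317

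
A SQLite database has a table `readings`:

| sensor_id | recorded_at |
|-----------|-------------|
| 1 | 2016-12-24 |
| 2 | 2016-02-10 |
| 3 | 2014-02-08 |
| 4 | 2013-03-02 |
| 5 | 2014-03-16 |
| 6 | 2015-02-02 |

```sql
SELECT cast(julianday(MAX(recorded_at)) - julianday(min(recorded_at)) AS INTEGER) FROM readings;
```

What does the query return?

MIN = 2013-03-02, MAX = 2016-12-24.
29 days remain in March 2013 after the 2nd (31 − 2).
Full months from April 2013 through November 2016 contribute their day counts.
Then 24 days into December 2016.
Total: 29 + 30 + 31 + 30 + 31 + 31 + 30 + 31 + 30 + 31 + 31 + 28 + 31 + 30 + 31 + 30 + 31 + 31 + 30 + 31 + 30 + 31 + 31 + 28 + 31 + 30 + 31 + 30 + 31 + 31 + 30 + 31 + 30 + 31 + 31 + 29 + 31 + 30 + 31 + 30 + 31 + 31 + 30 + 31 + 30 + 24 = 1393.

1393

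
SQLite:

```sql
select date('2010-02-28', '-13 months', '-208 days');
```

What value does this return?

Adding -13 months to 2010-02-28 gives 2009-01-28.
Applying '-208 days' to 2009-01-28: counting 208 days back gives 2008-07-04.

2008-07-04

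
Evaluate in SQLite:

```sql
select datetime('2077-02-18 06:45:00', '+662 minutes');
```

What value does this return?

2077-02-18 17:47:00

662 minutes = 11h 2m; +662 minutes from 2077-02-18 06:45:00 is 2077-02-18 17:47:00.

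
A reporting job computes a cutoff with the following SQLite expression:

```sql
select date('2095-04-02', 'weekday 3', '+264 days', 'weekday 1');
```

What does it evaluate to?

2095-12-26

`weekday 3` advances to the next Wednesday; 2095-04-02 is a Saturday, so it moves forward to 2095-04-06.
Applying '+264 days' to 2095-04-06: counting 264 days forward gives 2095-12-26.
`weekday 1` advances to the next Monday; 2095-12-26 is already a Monday, so it stays at 2095-12-26.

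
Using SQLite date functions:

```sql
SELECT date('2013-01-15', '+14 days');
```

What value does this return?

Advancing 14 more days within January lands on 2013-01-29.

2013-01-29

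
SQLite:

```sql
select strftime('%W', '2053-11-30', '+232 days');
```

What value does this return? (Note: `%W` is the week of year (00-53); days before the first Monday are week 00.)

First apply '+232 days': 2053-11-30 → 2054-07-20.
2054-07-20 is a Monday. SQLite's %W counts Mondays since the year started; the result is 29.

29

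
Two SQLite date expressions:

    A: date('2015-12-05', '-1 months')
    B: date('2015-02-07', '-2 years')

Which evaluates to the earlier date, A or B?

A = 2015-11-05.
B = 2013-02-07.
B is earlier.

B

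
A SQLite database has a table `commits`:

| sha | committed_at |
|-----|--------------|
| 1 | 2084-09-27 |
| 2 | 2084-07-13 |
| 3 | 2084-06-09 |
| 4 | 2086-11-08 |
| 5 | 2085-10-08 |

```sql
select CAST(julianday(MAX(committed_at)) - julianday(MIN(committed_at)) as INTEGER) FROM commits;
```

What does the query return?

882

MIN = 2084-06-09, MAX = 2086-11-08.
21 days remain in June 2084 after the 9th (30 − 9).
Full months from July 2084 through October 2086 contribute their day counts.
Then 8 days into November 2086.
Total: 21 + 31 + 31 + 30 + 31 + 30 + 31 + 31 + 28 + 31 + 30 + 31 + 30 + 31 + 31 + 30 + 31 + 30 + 31 + 31 + 28 + 31 + 30 + 31 + 30 + 31 + 31 + 30 + 31 + 8 = 882.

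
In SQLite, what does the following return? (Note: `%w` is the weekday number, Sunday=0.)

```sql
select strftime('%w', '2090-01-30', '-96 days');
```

First apply '-96 days': 2090-01-30 → 2089-10-26.
2089-10-26 is a Wednesday; with Sunday=0 that is 3.

3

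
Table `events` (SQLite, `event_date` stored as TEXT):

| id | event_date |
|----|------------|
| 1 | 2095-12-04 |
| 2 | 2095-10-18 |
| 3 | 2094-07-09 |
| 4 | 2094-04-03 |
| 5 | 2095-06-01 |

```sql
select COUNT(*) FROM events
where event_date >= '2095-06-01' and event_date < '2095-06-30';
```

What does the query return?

Rows in [2095-06-01, 2095-06-30): 2095-06-01 → 1 row.

1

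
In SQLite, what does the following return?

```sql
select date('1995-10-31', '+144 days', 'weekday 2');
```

Applying '+144 days' to 1995-10-31: counting 144 days forward gives 1996-03-23.
`weekday 2` advances to the next Tuesday; 1996-03-23 is a Saturday, so it moves forward to 1996-03-26.

1996-03-26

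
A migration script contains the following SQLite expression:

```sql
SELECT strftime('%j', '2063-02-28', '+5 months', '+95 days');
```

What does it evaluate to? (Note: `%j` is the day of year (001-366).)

First apply '+5 months', '+95 days': 2063-02-28 → 2063-10-31.
Day-of-year for 2063-10-31: days since 2063-01-01 inclusive = 304, zero-padded to 304.

304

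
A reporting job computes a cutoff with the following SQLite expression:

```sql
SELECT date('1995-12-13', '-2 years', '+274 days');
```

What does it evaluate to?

1994-09-13

Adding -2 years to 1995-12-13 gives 1993-12-13.
Applying '+274 days' to 1993-12-13: counting 274 days forward gives 1994-09-13.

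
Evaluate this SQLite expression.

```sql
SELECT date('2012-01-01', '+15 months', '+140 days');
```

Adding +15 months to 2012-01-01 gives 2013-04-01.
Applying '+140 days' to 2013-04-01: counting 140 days forward gives 2013-08-19.

2013-08-19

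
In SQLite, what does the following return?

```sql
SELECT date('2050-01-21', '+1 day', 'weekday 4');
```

2050-01-27

Advancing 1 more day within January lands on 2050-01-22.
`weekday 4` advances to the next Thursday; 2050-01-22 is a Saturday, so it moves forward to 2050-01-27.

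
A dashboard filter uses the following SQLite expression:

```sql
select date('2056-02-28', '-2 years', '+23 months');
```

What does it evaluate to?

2056-01-28

Adding -2 years to 2056-02-28 gives 2054-02-28.
Adding +23 months to 2054-02-28 gives 2056-01-28.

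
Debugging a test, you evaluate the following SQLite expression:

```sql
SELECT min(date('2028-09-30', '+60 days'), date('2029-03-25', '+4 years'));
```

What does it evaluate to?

date('2028-09-30', '+60 days') → 2028-11-29.
date('2029-03-25', '+4 years') → 2033-03-25.
Earlier of the two is 2028-11-29.

2028-11-29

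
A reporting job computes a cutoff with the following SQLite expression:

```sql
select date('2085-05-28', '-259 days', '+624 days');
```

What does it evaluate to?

2086-05-28

Applying '-259 days' to 2085-05-28: counting 259 days back gives 2084-09-11.
Applying '+624 days' to 2084-09-11: counting 624 days forward gives 2086-05-28.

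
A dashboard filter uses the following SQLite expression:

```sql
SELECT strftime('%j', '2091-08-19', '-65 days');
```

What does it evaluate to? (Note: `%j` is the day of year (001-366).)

166

First apply '-65 days': 2091-08-19 → 2091-06-15.
Day-of-year for 2091-06-15: days since 2091-01-01 inclusive = 166, zero-padded to 166.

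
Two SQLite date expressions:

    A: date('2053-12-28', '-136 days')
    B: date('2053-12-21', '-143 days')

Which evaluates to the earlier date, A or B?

A = 2053-08-14.
B = 2053-07-31.
B is earlier.

B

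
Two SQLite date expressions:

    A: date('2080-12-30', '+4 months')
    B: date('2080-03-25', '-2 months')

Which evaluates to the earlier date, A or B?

B

A = 2081-04-30.
B = 2080-01-25.
B is earlier.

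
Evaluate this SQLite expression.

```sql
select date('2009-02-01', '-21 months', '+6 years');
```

2013-05-01

Adding -21 months to 2009-02-01 gives 2007-05-01.
Adding +6 years to 2007-05-01 gives 2013-05-01.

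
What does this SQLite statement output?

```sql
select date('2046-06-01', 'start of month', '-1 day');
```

2046-05-31

`start of month` rewinds 2046-06-01 to 2046-06-01.
Going back 1 day from 2046-06-01 reaches 2046-05-31 (last day of May, 31 days).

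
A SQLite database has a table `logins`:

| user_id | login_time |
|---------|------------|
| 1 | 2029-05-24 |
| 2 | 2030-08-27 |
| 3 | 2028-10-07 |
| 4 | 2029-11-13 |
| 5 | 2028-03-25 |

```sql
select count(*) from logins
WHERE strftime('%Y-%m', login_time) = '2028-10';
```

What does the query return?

Rows with year-month 2028-10: 2028-10-07 → 1.

1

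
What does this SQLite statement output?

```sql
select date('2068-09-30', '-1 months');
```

Adding -1 month to 2068-09-30 gives 2068-08-30.

2068-08-30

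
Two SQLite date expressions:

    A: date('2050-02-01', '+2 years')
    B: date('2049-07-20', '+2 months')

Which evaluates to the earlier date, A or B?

A = 2052-02-01.
B = 2049-09-20.
B is earlier.

B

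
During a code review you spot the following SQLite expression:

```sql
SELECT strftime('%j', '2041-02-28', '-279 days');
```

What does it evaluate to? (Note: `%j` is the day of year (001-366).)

First apply '-279 days': 2041-02-28 → 2040-05-25.
Day-of-year for 2040-05-25: days since 2040-01-01 inclusive = 146, zero-padded to 146.

146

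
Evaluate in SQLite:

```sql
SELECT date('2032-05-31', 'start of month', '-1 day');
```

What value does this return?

`start of month` rewinds 2032-05-31 to 2032-05-01.
Going back 1 day from 2032-05-01 reaches 2032-04-30 (last day of April, 30 days).

2032-04-30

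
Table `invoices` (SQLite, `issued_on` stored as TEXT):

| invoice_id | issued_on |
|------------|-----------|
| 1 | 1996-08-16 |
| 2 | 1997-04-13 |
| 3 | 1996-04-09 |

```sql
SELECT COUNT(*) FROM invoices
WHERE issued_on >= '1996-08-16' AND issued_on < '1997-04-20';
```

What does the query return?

Rows in [1996-08-16, 1997-04-20): 1996-08-16, 1997-04-13 → 2 rows.

2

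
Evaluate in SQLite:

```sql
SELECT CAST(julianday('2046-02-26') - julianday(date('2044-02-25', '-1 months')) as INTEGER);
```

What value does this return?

763

Adding -1 month to 2044-02-25 gives 2044-01-25.
6 days remain in January 2044 after the 25th (31 − 25).
Full months from February 2044 through January 2046 contribute their day counts.
Then 26 days into February 2046.
Total: 6 + 29 + 31 + 30 + 31 + 30 + 31 + 31 + 30 + 31 + 30 + 31 + 31 + 28 + 31 + 30 + 31 + 30 + 31 + 31 + 30 + 31 + 30 + 31 + 31 + 26 = 763.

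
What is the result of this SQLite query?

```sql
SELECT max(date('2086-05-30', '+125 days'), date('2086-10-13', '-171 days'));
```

2086-10-02

date('2086-05-30', '+125 days') → 2086-10-02.
date('2086-10-13', '-171 days') → 2086-04-25.
Later of the two is 2086-10-02.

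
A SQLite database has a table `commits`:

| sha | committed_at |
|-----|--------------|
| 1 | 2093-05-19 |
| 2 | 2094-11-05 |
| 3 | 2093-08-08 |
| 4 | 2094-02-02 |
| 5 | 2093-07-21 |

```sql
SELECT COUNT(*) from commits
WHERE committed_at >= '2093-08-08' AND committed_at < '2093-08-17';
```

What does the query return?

1

Rows in [2093-08-08, 2093-08-17): 2093-08-08 → 1 row.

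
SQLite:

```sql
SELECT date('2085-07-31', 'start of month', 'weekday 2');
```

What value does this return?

`start of month` rewinds 2085-07-31 to 2085-07-01.
`weekday 2` advances to the next Tuesday; 2085-07-01 is a Sunday, so it moves forward to 2085-07-03.

2085-07-03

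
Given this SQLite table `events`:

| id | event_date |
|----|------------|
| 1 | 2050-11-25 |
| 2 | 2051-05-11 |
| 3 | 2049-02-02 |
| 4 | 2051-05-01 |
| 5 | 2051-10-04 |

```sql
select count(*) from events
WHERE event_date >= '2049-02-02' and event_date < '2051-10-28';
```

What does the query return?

5

Rows in [2049-02-02, 2051-10-28): 2050-11-25, 2051-05-11, 2049-02-02, 2051-05-01, 2051-10-04 → 5 rows.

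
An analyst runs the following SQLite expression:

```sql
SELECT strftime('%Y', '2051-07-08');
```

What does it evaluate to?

`%Y` extracts the 4-digit year: 2051.

2051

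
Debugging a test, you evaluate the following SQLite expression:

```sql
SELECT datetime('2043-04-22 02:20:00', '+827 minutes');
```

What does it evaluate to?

827 minutes = 13h 47m; +827 minutes from 2043-04-22 02:20:00 is 2043-04-22 16:07:00.

2043-04-22 16:07:00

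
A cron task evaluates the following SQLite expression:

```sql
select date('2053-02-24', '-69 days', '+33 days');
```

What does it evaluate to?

2053-01-19

Applying '-69 days' to 2053-02-24: counting 69 days back gives 2052-12-17.
December 2052 has 31 days; 14 remain after the 17th, so 15 days reach 2053-01-01.
Advancing 18 more days within January lands on 2053-01-19.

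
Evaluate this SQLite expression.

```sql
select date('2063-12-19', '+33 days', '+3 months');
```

December 2063 has 31 days; 12 remain after the 19th, so 13 days reach 2064-01-01.
Advancing 20 more days within January lands on 2064-01-21.
Adding +3 months to 2064-01-21 gives 2064-04-21.

2064-04-21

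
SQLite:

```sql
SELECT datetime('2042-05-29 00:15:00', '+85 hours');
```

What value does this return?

2042-06-01 13:15:00

+85 hours from 2042-05-29 00:15:00 is 2042-06-01 13:15:00 (crosses midnight).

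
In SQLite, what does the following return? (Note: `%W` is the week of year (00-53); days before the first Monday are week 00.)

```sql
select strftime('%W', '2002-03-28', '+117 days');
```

29

First apply '+117 days': 2002-03-28 → 2002-07-23.
2002-07-23 is a Tuesday. SQLite's %W counts Mondays since the year started; the result is 29.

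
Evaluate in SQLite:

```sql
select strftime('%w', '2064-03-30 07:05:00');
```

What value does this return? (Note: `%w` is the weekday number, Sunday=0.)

2064-03-30 is a Sunday; with Sunday=0 that is 0.

0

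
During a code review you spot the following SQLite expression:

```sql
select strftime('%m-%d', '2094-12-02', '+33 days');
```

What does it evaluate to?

01-04

First apply '+33 days': 2094-12-02 → 2095-01-04.
`%m-%d` extracts the month-day: 01-04.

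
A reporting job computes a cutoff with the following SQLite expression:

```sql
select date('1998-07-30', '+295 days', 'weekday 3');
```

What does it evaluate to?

Applying '+295 days' to 1998-07-30: counting 295 days forward gives 1999-05-21.
`weekday 3` advances to the next Wednesday; 1999-05-21 is a Friday, so it moves forward to 1999-05-26.

1999-05-26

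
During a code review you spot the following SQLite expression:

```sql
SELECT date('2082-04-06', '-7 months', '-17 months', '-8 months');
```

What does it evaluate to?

2079-08-06

Adding -7 months to 2082-04-06 gives 2081-09-06.
Adding -17 months to 2081-09-06 gives 2080-04-06.
Adding -8 months to 2080-04-06 gives 2079-08-06.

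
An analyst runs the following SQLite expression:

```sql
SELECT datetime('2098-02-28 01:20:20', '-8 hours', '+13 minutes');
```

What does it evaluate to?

-8 hours from 2098-02-28 01:20:20 is 2098-02-27 17:20:20 (crosses midnight).
+13 minutes from 2098-02-27 17:20:20 is 2098-02-27 17:33:20.

2098-02-27 17:33:20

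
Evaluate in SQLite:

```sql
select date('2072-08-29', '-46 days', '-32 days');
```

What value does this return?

2072-06-12

Applying '-46 days' to 2072-08-29: counting 46 days back gives 2072-07-14.
Going back 14 days from 2072-07-14 reaches 2072-06-30 (last day of June, 30 days).
Going back 18 days within June lands on 2072-06-12.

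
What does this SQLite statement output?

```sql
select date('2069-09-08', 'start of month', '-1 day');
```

`start of month` rewinds 2069-09-08 to 2069-09-01.
Going back 1 day from 2069-09-01 reaches 2069-08-31 (last day of August, 31 days).

2069-08-31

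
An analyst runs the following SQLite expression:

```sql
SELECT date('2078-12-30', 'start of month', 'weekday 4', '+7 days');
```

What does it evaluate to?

2078-12-08

`start of month` rewinds 2078-12-30 to 2078-12-01.
`weekday 4` advances to the next Thursday; 2078-12-01 is already a Thursday, so it stays at 2078-12-01.
Advancing 7 more days within December lands on 2078-12-08.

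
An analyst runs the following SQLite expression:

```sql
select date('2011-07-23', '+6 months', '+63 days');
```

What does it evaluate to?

2012-03-26

Adding +6 months to 2011-07-23 gives 2012-01-23.
Applying '+63 days' to 2012-01-23: counting 63 days forward gives 2012-03-26.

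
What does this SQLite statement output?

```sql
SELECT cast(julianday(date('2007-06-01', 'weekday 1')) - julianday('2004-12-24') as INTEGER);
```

`weekday 1` advances to the next Monday; 2007-06-01 is a Friday, so it moves forward to 2007-06-04.
7 days remain in December 2004 after the 24th (31 − 24).
Full months from January 2005 through May 2007 contribute their day counts.
Then 4 days into June 2007.
Total: 7 + 31 + 28 + 31 + 30 + 31 + 30 + 31 + 31 + 30 + 31 + 30 + 31 + 31 + 28 + 31 + 30 + 31 + 30 + 31 + 31 + 30 + 31 + 30 + 31 + 31 + 28 + 31 + 30 + 31 + 4 = 892.

892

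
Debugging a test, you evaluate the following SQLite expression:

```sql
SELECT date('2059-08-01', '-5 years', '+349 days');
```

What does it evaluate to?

2055-07-16

Adding -5 years to 2059-08-01 gives 2054-08-01.
Applying '+349 days' to 2054-08-01: counting 349 days forward gives 2055-07-16.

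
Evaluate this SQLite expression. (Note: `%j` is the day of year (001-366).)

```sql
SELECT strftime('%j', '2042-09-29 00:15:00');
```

272

Day-of-year for 2042-09-29: days since 2042-01-01 inclusive = 272, zero-padded to 272.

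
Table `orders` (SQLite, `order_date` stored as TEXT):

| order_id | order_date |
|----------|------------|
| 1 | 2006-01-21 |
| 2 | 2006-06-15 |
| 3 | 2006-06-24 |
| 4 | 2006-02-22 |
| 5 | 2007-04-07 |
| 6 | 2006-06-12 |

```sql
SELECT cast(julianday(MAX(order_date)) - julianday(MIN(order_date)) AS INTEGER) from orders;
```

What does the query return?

MIN = 2006-01-21, MAX = 2007-04-07.
10 days remain in January 2006 after the 21st (31 − 21).
Full months from February 2006 through March 2007 contribute their day counts.
Then 7 days into April 2007.
Total: 10 + 28 + 31 + 30 + 31 + 30 + 31 + 31 + 30 + 31 + 30 + 31 + 31 + 28 + 31 + 7 = 441.

441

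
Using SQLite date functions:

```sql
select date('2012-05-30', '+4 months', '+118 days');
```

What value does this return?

2013-01-26

Adding +4 months to 2012-05-30 gives 2012-09-30.
Applying '+118 days' to 2012-09-30: counting 118 days forward gives 2013-01-26.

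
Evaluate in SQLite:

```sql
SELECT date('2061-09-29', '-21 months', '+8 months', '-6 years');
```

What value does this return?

Adding -21 months to 2061-09-29 gives 2059-12-29.
Adding +8 months to 2059-12-29 gives 2060-08-29.
Adding -6 years to 2060-08-29 gives 2054-08-29.

2054-08-29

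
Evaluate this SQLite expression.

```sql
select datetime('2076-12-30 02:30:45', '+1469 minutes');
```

1469 minutes = 24h 29m; +1469 minutes from 2076-12-30 02:30:45 is 2076-12-31 02:59:45 (crosses midnight).

2076-12-31 02:59:45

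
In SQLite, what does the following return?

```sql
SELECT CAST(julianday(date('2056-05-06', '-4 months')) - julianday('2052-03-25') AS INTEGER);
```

Adding -4 months to 2056-05-06 gives 2056-01-06.
6 days remain in March 2052 after the 25th (31 − 25).
Full months from April 2052 through December 2055 contribute their day counts.
Then 6 days into January 2056.
Total: 6 + 30 + 31 + 30 + 31 + 31 + 30 + 31 + 30 + 31 + 31 + 28 + 31 + 30 + 31 + 30 + 31 + 31 + 30 + 31 + 30 + 31 + 31 + 28 + 31 + 30 + 31 + 30 + 31 + 31 + 30 + 31 + 30 + 31 + 31 + 28 + 31 + 30 + 31 + 30 + 31 + 31 + 30 + 31 + 30 + 31 + 6 = 1382.

1382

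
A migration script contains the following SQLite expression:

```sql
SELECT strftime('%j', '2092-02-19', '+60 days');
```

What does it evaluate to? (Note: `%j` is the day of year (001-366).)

110

First apply '+60 days': 2092-02-19 → 2092-04-19.
Day-of-year for 2092-04-19: days since 2092-01-01 inclusive = 110, zero-padded to 110.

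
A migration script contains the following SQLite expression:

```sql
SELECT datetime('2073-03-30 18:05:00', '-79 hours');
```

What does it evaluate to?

2073-03-27 11:05:00

-79 hours from 2073-03-30 18:05:00 is 2073-03-27 11:05:00 (crosses midnight).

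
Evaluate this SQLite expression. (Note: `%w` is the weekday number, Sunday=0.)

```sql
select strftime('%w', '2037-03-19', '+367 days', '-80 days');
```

4

First apply '+367 days', '-80 days': 2037-03-19 → 2037-12-31.
2037-12-31 is a Thursday; with Sunday=0 that is 4.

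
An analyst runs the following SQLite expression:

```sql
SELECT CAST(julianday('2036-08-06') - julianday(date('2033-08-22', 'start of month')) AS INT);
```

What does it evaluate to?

1101

`start of month` rewinds 2033-08-22 to 2033-08-01.
30 days remain in August 2033 after the 1st (31 − 1).
Full months from September 2033 through July 2036 contribute their day counts.
Then 6 days into August 2036.
Total: 30 + 30 + 31 + 30 + 31 + 31 + 28 + 31 + 30 + 31 + 30 + 31 + 31 + 30 + 31 + 30 + 31 + 31 + 28 + 31 + 30 + 31 + 30 + 31 + 31 + 30 + 31 + 30 + 31 + 31 + 29 + 31 + 30 + 31 + 30 + 31 + 6 = 1101.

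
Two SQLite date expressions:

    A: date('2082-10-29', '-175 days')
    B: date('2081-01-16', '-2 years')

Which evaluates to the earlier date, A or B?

A = 2082-05-07.
B = 2079-01-16.
B is earlier.

B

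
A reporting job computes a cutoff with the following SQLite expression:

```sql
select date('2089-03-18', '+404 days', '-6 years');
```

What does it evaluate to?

Applying '+404 days' to 2089-03-18: counting 404 days forward gives 2090-04-26.
Adding -6 years to 2090-04-26 gives 2084-04-26.

2084-04-26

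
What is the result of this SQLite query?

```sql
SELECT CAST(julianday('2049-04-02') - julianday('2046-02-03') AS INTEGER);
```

25 days remain in February 2046 after the 3rd (28 − 3).
Full months from March 2046 through March 2049 contribute their day counts.
Then 2 days into April 2049.
Total: 25 + 31 + 30 + 31 + 30 + 31 + 31 + 30 + 31 + 30 + 31 + 31 + 28 + 31 + 30 + 31 + 30 + 31 + 31 + 30 + 31 + 30 + 31 + 31 + 29 + 31 + 30 + 31 + 30 + 31 + 31 + 30 + 31 + 30 + 31 + 31 + 28 + 31 + 2 = 1154.

1154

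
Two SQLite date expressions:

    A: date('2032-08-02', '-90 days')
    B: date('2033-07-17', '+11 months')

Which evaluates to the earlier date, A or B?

A

A = 2032-05-04.
B = 2034-06-17.
A is earlier.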